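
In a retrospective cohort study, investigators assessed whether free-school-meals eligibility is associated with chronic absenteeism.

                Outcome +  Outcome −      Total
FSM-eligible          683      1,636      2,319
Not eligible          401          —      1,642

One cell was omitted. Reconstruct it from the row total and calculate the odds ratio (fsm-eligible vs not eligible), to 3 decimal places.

1.292

The missing cell is in the unexposed row: 1642 − 401 = 1241.
So a = 683, b = 1636, c = 401, d = 1241.
OR = (a·d)/(b·c) = (683 × 1241) / (1636 × 401) = 847603 / 656036 = 1.29201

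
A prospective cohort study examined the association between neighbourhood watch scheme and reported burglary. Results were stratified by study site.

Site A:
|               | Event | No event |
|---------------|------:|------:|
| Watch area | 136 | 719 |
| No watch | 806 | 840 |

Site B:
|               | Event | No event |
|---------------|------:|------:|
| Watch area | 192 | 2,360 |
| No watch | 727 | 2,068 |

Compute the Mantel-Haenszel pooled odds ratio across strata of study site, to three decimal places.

OR_MH = Σ(aᵢdᵢ/nᵢ) / Σ(bᵢcᵢ/nᵢ), where nᵢ is the stratum total.
Stratum 1 (Site A): n = 2501; a·d/n = 136·840/2501 = 45.6777; b·c/n = 719·806/2501 = 231.7129
Stratum 2 (Site B): n = 5347; a·d/n = 192·2068/5347 = 74.2577; b·c/n = 2360·727/5347 = 320.8753
OR_MH = (45.6777 + 74.2577) / (231.7129 + 320.8753) = 119.9354 / 552.5882 = 0.21704

0.217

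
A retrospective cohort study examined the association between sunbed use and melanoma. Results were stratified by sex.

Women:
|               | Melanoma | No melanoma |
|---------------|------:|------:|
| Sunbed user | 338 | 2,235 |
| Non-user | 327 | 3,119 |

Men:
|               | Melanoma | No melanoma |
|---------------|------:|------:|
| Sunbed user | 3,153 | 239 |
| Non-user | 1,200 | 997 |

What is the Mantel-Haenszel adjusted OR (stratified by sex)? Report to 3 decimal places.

4.270

OR_MH = Σ(aᵢdᵢ/nᵢ) / Σ(bᵢcᵢ/nᵢ), where nᵢ is the stratum total.
Stratum 1 (Women): n = 6019; a·d/n = 338·3119/6019 = 175.1490; b·c/n = 2235·327/6019 = 121.4230
Stratum 2 (Men): n = 5589; a·d/n = 3153·997/5589 = 562.4514; b·c/n = 239·1200/5589 = 51.3151
OR_MH = (175.1490 + 562.4514) / (121.4230 + 51.3151) = 737.6005 / 172.7381 = 4.27005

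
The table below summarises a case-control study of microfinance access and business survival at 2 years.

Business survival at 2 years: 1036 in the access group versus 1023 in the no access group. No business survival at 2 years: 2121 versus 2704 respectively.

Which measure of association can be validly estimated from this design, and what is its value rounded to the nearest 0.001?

1.291

From the description: a = 1036, b = 2121, c = 1023, d = 2704.
This is a case-control study: participants were sampled on outcome status, so risks in the source population cannot be estimated directly — relative risk is not valid here. The odds ratio is the appropriate measure.
OR = (a·d)/(b·c) = (1036 × 2704) / (2121 × 1023) = 2801344 / 2169783 = 1.29107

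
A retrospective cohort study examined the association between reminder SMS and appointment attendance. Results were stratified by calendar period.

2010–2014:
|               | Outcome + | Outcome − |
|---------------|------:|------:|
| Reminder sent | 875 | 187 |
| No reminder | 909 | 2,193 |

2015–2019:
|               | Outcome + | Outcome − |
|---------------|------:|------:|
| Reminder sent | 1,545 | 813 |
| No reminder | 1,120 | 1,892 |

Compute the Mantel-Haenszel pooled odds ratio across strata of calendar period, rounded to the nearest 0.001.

4.778

OR_MH = Σ(aᵢdᵢ/nᵢ) / Σ(bᵢcᵢ/nᵢ), where nᵢ is the stratum total.
Stratum 1 (2010–2014): n = 4164; a·d/n = 875·2193/4164 = 460.8249; b·c/n = 187·909/4164 = 40.8220
Stratum 2 (2015–2019): n = 5370; a·d/n = 1545·1892/5370 = 544.3464; b·c/n = 813·1120/5370 = 169.5642
OR_MH = (460.8249 + 544.3464) / (40.8220 + 169.5642) = 1005.1713 / 210.3863 = 4.77774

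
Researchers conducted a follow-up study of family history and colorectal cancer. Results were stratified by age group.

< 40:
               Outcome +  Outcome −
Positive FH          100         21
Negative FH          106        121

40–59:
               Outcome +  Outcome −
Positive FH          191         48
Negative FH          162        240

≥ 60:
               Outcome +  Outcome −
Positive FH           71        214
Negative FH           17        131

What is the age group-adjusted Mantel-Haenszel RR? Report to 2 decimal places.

1.93

RR_MH = Σ(aᵢ·n₀ᵢ/nᵢ) / Σ(cᵢ·n₁ᵢ/nᵢ), with n₁ᵢ = aᵢ+bᵢ (exposed), n₀ᵢ = cᵢ+dᵢ (unexposed), nᵢ = n₁ᵢ+n₀ᵢ.
Stratum 1 (< 40): n₁ = 121, n₀ = 227, n = 348; a·n₀/n = 100·227/348 = 65.2299; c·n₁/n = 106·121/348 = 36.8563
Stratum 2 (40–59): n₁ = 239, n₀ = 402, n = 641; a·n₀/n = 191·402/641 = 119.7847; c·n₁/n = 162·239/641 = 60.4025
Stratum 3 (≥ 60): n₁ = 285, n₀ = 148, n = 433; a·n₀/n = 71·148/433 = 24.2679; c·n₁/n = 17·285/433 = 11.1894
RR_MH = (65.2299 + 119.7847 + 24.2679) / (36.8563 + 60.4025 + 11.1894) = 209.2825 / 108.4482 = 1.92979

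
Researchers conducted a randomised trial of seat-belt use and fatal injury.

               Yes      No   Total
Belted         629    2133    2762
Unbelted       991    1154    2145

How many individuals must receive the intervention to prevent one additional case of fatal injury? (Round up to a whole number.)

Risk in treated group = 629/2762 = 0.22773; risk in control = 991/2145 = 0.46200.
Absolute risk reduction = 0.46200 − 0.22773 = 0.23427
NNT = 1 / ARR = 1 / 0.23427 = 4.269 → round up → 5

5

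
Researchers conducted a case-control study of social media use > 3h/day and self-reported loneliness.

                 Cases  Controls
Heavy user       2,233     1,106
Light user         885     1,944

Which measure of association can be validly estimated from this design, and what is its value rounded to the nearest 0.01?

Cells: a = 2233, b = 1106, c = 885, d = 1944.
This is a case-control study: participants were sampled on outcome status, so risks in the source population cannot be estimated directly — relative risk is not valid here. The odds ratio is the appropriate measure.
OR = (a·d)/(b·c) = (2233 × 1944) / (1106 × 885) = 4340952 / 978810 = 4.43493

4.43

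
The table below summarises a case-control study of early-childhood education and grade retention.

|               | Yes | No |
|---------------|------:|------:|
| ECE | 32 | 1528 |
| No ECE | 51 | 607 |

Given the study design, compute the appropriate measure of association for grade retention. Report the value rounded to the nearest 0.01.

0.25

Cells: a = 32, b = 1528, c = 51, d = 607.
This is a case-control study: participants were sampled on outcome status, so risks in the source population cannot be estimated directly — relative risk is not valid here. The odds ratio is the appropriate measure.
OR = (a·d)/(b·c) = (32 × 607) / (1528 × 51) = 19424 / 77928 = 0.24926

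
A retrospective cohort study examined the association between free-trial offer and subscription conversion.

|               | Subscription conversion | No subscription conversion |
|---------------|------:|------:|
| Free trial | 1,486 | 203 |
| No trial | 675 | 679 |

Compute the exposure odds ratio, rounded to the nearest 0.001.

7.364

Cells: a = 1486, b = 203, c = 675, d = 679.
OR = (a·d)/(b·c) = (1486 × 679) / (203 × 675) = 1008994 / 137025 = 7.36358
The odds of subscription conversion are about 7.36 times as high in the free trial group.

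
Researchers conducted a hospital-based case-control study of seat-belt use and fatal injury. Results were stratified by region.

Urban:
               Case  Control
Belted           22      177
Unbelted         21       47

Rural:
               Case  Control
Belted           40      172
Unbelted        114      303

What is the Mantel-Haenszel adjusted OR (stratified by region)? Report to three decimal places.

0.513

OR_MH = Σ(aᵢdᵢ/nᵢ) / Σ(bᵢcᵢ/nᵢ), where nᵢ is the stratum total.
Stratum 1 (Urban): n = 267; a·d/n = 22·47/267 = 3.8727; b·c/n = 177·21/267 = 13.9213
Stratum 2 (Rural): n = 629; a·d/n = 40·303/629 = 19.2687; b·c/n = 172·114/629 = 31.1733
OR_MH = (3.8727 + 19.2687) / (13.9213 + 31.1733) = 23.1413 / 45.0946 = 0.51317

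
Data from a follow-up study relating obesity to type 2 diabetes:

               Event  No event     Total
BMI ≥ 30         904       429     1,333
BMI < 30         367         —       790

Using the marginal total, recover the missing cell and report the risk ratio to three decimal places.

The missing cell is in the unexposed row: 790 − 367 = 423.
So a = 904, b = 429, c = 367, d = 423.
RR = [a/(a+b)] / [c/(c+d)] = (904/1333) / (367/790) = 0.67817/0.46456 = 1.45982

1.460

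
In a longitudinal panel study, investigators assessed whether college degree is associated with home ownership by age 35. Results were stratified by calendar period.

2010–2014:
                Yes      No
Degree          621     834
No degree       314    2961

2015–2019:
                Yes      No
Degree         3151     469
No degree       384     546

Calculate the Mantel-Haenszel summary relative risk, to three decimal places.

2.671

RR_MH = Σ(aᵢ·n₀ᵢ/nᵢ) / Σ(cᵢ·n₁ᵢ/nᵢ), with n₁ᵢ = aᵢ+bᵢ (exposed), n₀ᵢ = cᵢ+dᵢ (unexposed), nᵢ = n₁ᵢ+n₀ᵢ.
Stratum 1 (2010–2014): n₁ = 1455, n₀ = 3275, n = 4730; a·n₀/n = 621·3275/4730 = 429.9736; c·n₁/n = 314·1455/4730 = 96.5899
Stratum 2 (2015–2019): n₁ = 3620, n₀ = 930, n = 4550; a·n₀/n = 3151·930/4550 = 644.0505; c·n₁/n = 384·3620/4550 = 305.5121
RR_MH = (429.9736 + 644.0505) / (96.5899 + 305.5121) = 1074.0241 / 402.1019 = 2.67102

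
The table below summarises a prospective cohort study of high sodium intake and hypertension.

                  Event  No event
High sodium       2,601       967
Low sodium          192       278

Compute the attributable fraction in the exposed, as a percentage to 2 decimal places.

Cells: a = 2601, b = 967, c = 192, d = 278.
Risk in exposed = 2601/3568 = 0.72898; risk in unexposed = 192/470 = 0.40851.
RR = 0.72898/0.40851 = 1.78448
AR% = (RR − 1)/RR × 100 = (1.78448 − 1)/1.78448 × 100 = 43.9613%

43.96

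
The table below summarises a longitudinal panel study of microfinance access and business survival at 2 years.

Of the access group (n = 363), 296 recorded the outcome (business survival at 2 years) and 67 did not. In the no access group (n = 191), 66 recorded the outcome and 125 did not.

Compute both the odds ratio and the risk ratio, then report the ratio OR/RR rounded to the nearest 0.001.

3.546

From the description: a = 296, b = 67, c = 66, d = 125.
OR = (296·125)/(67·66) = 37000/4422 = 8.36725
Risk in exposed = 296/363 = 0.81543; risk in unexposed = 66/191 = 0.34555; RR = 2.35980
OR/RR = 8.36725 / 2.35980 = 3.54575
The outcome is not rare, so the OR lies further from 1 than the RR.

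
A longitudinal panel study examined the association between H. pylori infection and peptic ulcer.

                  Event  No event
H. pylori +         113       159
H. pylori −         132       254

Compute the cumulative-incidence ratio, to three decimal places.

1.215

Cells: a = 113, b = 159, c = 132, d = 254.
Risk in exposed = 113/272 = 0.41544; risk in unexposed = 132/386 = 0.34197.
RR = 0.41544 / 0.34197 = 1.21485
The risk among the exposed is 1.21 times that among the unexposed.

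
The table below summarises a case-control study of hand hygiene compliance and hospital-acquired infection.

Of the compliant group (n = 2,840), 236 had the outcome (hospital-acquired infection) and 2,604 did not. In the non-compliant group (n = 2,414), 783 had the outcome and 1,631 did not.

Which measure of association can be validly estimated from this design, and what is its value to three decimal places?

From the description: a = 236, b = 2604, c = 783, d = 1631.
This is a case-control study: participants were sampled on outcome status, so risks in the source population cannot be estimated directly — relative risk is not valid here. The odds ratio is the appropriate measure.
OR = (a·d)/(b·c) = (236 × 1631) / (2604 × 783) = 384916 / 2038932 = 0.18878

0.189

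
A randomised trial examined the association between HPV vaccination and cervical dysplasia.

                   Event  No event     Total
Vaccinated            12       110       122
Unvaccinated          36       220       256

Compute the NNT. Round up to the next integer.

Risk in treated group = 12/122 = 0.09836; risk in control = 36/256 = 0.14062.
Absolute risk reduction = 0.14062 − 0.09836 = 0.04226
NNT = 1 / ARR = 1 / 0.04226 = 23.661 → round up → 24

24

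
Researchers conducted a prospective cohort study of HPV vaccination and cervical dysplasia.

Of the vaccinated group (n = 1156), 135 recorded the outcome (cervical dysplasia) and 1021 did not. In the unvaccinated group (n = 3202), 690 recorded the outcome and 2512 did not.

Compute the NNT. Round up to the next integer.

11

Risk in treated group = 135/1156 = 0.11678; risk in control = 690/3202 = 0.21549.
Absolute risk reduction = 0.21549 − 0.11678 = 0.09871
NNT = 1 / ARR = 1 / 0.09871 = 10.131 → round up → 11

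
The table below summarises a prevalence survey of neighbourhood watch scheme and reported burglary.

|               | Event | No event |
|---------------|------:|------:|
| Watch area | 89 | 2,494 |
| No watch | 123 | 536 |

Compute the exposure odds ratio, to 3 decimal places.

0.156

Cells: a = 89, b = 2494, c = 123, d = 536.
OR = (a·d)/(b·c) = (89 × 536) / (2494 × 123) = 47704 / 306762 = 0.15551
Exposure is associated with lower odds of reported burglary (OR = 0.16 < 1).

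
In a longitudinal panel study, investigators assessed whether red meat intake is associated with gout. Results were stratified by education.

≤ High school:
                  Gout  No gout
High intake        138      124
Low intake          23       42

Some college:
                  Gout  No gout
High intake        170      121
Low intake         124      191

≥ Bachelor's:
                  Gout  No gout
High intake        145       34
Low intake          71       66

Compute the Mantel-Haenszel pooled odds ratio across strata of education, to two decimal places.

OR_MH = Σ(aᵢdᵢ/nᵢ) / Σ(bᵢcᵢ/nᵢ), where nᵢ is the stratum total.
Stratum 1 (≤ High school): n = 327; a·d/n = 138·42/327 = 17.7248; b·c/n = 124·23/327 = 8.7217
Stratum 2 (Some college): n = 606; a·d/n = 170·191/606 = 53.5809; b·c/n = 121·124/606 = 24.7591
Stratum 3 (≥ Bachelor's): n = 316; a·d/n = 145·66/316 = 30.2848; b·c/n = 34·71/316 = 7.6392
OR_MH = (17.7248 + 53.5809 + 30.2848) / (8.7217 + 24.7591 + 7.6392) = 101.5904 / 41.1200 = 2.47058

2.47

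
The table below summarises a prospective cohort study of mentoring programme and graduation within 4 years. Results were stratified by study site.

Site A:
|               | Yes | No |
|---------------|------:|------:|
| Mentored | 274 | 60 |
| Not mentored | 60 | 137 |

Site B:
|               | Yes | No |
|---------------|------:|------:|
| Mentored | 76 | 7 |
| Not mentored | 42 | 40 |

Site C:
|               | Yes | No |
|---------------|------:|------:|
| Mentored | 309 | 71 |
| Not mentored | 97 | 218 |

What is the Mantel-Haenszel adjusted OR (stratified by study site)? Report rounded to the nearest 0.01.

OR_MH = Σ(aᵢdᵢ/nᵢ) / Σ(bᵢcᵢ/nᵢ), where nᵢ is the stratum total.
Stratum 1 (Site A): n = 531; a·d/n = 274·137/531 = 70.6930; b·c/n = 60·60/531 = 6.7797
Stratum 2 (Site B): n = 165; a·d/n = 76·40/165 = 18.4242; b·c/n = 7·42/165 = 1.7818
Stratum 3 (Site C): n = 695; a·d/n = 309·218/695 = 96.9237; b·c/n = 71·97/695 = 9.9094
OR_MH = (70.6930 + 18.4242 + 96.9237) / (6.7797 + 1.7818 + 9.9094) = 186.0410 / 18.4708 = 10.07215

10.07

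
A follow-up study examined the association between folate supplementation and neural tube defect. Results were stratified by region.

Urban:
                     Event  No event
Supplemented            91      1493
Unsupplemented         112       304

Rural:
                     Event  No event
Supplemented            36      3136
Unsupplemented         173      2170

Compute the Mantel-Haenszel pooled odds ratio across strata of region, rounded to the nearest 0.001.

OR_MH = Σ(aᵢdᵢ/nᵢ) / Σ(bᵢcᵢ/nᵢ), where nᵢ is the stratum total.
Stratum 1 (Urban): n = 2000; a·d/n = 91·304/2000 = 13.8320; b·c/n = 1493·112/2000 = 83.6080
Stratum 2 (Rural): n = 5515; a·d/n = 36·2170/5515 = 14.1650; b·c/n = 3136·173/5515 = 98.3732
OR_MH = (13.8320 + 14.1650) / (83.6080 + 98.3732) = 27.9970 / 181.9812 = 0.15385

0.154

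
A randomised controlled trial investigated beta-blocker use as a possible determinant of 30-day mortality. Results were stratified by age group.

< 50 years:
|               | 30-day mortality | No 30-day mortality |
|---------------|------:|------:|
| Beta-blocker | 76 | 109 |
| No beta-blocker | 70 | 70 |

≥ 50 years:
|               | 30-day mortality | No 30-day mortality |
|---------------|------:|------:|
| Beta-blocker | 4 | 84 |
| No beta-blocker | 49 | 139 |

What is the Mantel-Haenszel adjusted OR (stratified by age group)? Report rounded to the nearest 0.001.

OR_MH = Σ(aᵢdᵢ/nᵢ) / Σ(bᵢcᵢ/nᵢ), where nᵢ is the stratum total.
Stratum 1 (< 50 years): n = 325; a·d/n = 76·70/325 = 16.3692; b·c/n = 109·70/325 = 23.4769
Stratum 2 (≥ 50 years): n = 276; a·d/n = 4·139/276 = 2.0145; b·c/n = 84·49/276 = 14.9130
OR_MH = (16.3692 + 2.0145) / (23.4769 + 14.9130) = 18.3837 / 38.3900 = 0.47887

0.479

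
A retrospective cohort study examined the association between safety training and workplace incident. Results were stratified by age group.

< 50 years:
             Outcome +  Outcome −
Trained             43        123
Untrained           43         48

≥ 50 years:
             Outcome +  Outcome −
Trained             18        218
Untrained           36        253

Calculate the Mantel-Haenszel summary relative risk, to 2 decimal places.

0.57

RR_MH = Σ(aᵢ·n₀ᵢ/nᵢ) / Σ(cᵢ·n₁ᵢ/nᵢ), with n₁ᵢ = aᵢ+bᵢ (exposed), n₀ᵢ = cᵢ+dᵢ (unexposed), nᵢ = n₁ᵢ+n₀ᵢ.
Stratum 1 (< 50 years): n₁ = 166, n₀ = 91, n = 257; a·n₀/n = 43·91/257 = 15.2257; c·n₁/n = 43·166/257 = 27.7743
Stratum 2 (≥ 50 years): n₁ = 236, n₀ = 289, n = 525; a·n₀/n = 18·289/525 = 9.9086; c·n₁/n = 36·236/525 = 16.1829
RR_MH = (15.2257 + 9.9086) / (27.7743 + 16.1829) = 25.1343 / 43.9572 = 0.57179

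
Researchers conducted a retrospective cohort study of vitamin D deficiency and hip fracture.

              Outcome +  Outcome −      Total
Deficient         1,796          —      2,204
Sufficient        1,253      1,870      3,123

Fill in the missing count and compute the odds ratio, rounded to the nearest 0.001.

6.570

The missing cell is in the exposed row: 2204 − 1796 = 408.
So a = 1796, b = 408, c = 1253, d = 1870.
OR = (a·d)/(b·c) = (1796 × 1870) / (408 × 1253) = 3358520 / 511224 = 6.56957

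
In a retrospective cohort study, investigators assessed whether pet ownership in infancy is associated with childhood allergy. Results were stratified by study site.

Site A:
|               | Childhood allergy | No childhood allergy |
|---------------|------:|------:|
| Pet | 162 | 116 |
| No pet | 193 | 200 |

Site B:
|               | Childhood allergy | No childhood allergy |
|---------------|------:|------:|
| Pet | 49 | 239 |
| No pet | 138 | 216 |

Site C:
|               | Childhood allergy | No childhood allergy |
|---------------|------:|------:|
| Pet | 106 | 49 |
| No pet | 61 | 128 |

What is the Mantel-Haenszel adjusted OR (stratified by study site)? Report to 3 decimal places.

OR_MH = Σ(aᵢdᵢ/nᵢ) / Σ(bᵢcᵢ/nᵢ), where nᵢ is the stratum total.
Stratum 1 (Site A): n = 671; a·d/n = 162·200/671 = 48.2861; b·c/n = 116·193/671 = 33.3651
Stratum 2 (Site B): n = 642; a·d/n = 49·216/642 = 16.4860; b·c/n = 239·138/642 = 51.3738
Stratum 3 (Site C): n = 344; a·d/n = 106·128/344 = 39.4419; b·c/n = 49·61/344 = 8.6890
OR_MH = (48.2861 + 16.4860 + 39.4419) / (33.3651 + 51.3738 + 8.6890) = 104.2140 / 93.4279 = 1.11545

1.115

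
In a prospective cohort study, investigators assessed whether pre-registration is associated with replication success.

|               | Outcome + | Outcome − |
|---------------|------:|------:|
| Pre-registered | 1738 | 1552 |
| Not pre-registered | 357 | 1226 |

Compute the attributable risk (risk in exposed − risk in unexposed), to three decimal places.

Cells: a = 1738, b = 1552, c = 357, d = 1226.
Risk in exposed = 1738/3290 = 0.528267; risk in unexposed = 357/1583 = 0.225521.
Risk difference = 0.528267 − 0.225521 = 0.302746

0.303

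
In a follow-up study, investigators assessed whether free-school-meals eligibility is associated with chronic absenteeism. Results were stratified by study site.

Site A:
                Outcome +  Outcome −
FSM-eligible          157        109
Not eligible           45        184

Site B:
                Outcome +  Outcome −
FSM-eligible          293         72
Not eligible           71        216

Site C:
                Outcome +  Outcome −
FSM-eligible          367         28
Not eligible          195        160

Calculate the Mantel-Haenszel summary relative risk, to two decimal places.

RR_MH = Σ(aᵢ·n₀ᵢ/nᵢ) / Σ(cᵢ·n₁ᵢ/nᵢ), with n₁ᵢ = aᵢ+bᵢ (exposed), n₀ᵢ = cᵢ+dᵢ (unexposed), nᵢ = n₁ᵢ+n₀ᵢ.
Stratum 1 (Site A): n₁ = 266, n₀ = 229, n = 495; a·n₀/n = 157·229/495 = 72.6323; c·n₁/n = 45·266/495 = 24.1818
Stratum 2 (Site B): n₁ = 365, n₀ = 287, n = 652; a·n₀/n = 293·287/652 = 128.9739; c·n₁/n = 71·365/652 = 39.7469
Stratum 3 (Site C): n₁ = 395, n₀ = 355, n = 750; a·n₀/n = 367·355/750 = 173.7133; c·n₁/n = 195·395/750 = 102.7000
RR_MH = (72.6323 + 128.9739 + 173.7133) / (24.1818 + 39.7469 + 102.7000) = 375.3196 / 166.6288 = 2.25243

2.25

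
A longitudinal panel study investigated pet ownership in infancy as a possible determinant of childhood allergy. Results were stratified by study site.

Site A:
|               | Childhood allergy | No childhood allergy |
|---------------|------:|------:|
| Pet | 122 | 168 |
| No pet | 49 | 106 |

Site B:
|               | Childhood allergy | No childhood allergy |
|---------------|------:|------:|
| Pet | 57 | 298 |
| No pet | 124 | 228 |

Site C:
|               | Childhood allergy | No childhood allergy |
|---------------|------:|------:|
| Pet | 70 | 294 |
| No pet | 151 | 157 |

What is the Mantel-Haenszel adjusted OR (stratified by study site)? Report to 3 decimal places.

0.466

OR_MH = Σ(aᵢdᵢ/nᵢ) / Σ(bᵢcᵢ/nᵢ), where nᵢ is the stratum total.
Stratum 1 (Site A): n = 445; a·d/n = 122·106/445 = 29.0607; b·c/n = 168·49/445 = 18.4989
Stratum 2 (Site B): n = 707; a·d/n = 57·228/707 = 18.3819; b·c/n = 298·124/707 = 52.2659
Stratum 3 (Site C): n = 672; a·d/n = 70·157/672 = 16.3542; b·c/n = 294·151/672 = 66.0625
OR_MH = (29.0607 + 18.3819 + 16.3542) / (18.4989 + 52.2659 + 66.0625) = 63.7967 / 136.8273 = 0.46626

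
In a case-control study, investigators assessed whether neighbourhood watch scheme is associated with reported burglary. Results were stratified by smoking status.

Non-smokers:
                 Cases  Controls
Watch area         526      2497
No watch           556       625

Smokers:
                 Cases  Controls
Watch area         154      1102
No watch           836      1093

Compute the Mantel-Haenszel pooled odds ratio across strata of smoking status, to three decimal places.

0.212

OR_MH = Σ(aᵢdᵢ/nᵢ) / Σ(bᵢcᵢ/nᵢ), where nᵢ is the stratum total.
Stratum 1 (Non-smokers): n = 4204; a·d/n = 526·625/4204 = 78.1993; b·c/n = 2497·556/4204 = 330.2407
Stratum 2 (Smokers): n = 3185; a·d/n = 154·1093/3185 = 52.8484; b·c/n = 1102·836/3185 = 289.2534
OR_MH = (78.1993 + 52.8484) / (330.2407 + 289.2534) = 131.0477 / 619.4941 = 0.21154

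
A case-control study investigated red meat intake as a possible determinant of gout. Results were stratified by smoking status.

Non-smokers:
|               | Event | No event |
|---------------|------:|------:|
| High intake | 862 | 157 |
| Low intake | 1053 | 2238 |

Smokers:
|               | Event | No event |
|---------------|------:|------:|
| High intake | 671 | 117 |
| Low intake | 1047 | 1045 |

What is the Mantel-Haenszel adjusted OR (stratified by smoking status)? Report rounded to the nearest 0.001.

OR_MH = Σ(aᵢdᵢ/nᵢ) / Σ(bᵢcᵢ/nᵢ), where nᵢ is the stratum total.
Stratum 1 (Non-smokers): n = 4310; a·d/n = 862·2238/4310 = 447.6000; b·c/n = 157·1053/4310 = 38.3575
Stratum 2 (Smokers): n = 2880; a·d/n = 671·1045/2880 = 243.4705; b·c/n = 117·1047/2880 = 42.5344
OR_MH = (447.6000 + 243.4705) / (38.3575 + 42.5344) = 691.0705 / 80.8919 = 8.54313

8.543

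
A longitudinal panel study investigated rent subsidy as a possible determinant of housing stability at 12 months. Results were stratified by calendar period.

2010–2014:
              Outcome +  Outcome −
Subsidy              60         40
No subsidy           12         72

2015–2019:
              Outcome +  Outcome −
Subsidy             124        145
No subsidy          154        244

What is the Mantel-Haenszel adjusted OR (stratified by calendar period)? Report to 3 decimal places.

OR_MH = Σ(aᵢdᵢ/nᵢ) / Σ(bᵢcᵢ/nᵢ), where nᵢ is the stratum total.
Stratum 1 (2010–2014): n = 184; a·d/n = 60·72/184 = 23.4783; b·c/n = 40·12/184 = 2.6087
Stratum 2 (2015–2019): n = 667; a·d/n = 124·244/667 = 45.3613; b·c/n = 145·154/667 = 33.4783
OR_MH = (23.4783 + 45.3613) / (2.6087 + 33.4783) = 68.8396 / 36.0870 = 1.90760

1.908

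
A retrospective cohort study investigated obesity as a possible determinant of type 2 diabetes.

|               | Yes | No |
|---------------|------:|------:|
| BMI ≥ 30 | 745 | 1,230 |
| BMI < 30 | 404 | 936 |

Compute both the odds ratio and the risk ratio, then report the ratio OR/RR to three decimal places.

Cells: a = 745, b = 1230, c = 404, d = 936.
OR = (745·936)/(1230·404) = 697320/496920 = 1.40328
Risk in exposed = 745/1975 = 0.37722; risk in unexposed = 404/1340 = 0.30149; RR = 1.25116
OR/RR = 1.40328 / 1.25116 = 1.12159
The outcome is not rare, so the OR lies further from 1 than the RR.

1.122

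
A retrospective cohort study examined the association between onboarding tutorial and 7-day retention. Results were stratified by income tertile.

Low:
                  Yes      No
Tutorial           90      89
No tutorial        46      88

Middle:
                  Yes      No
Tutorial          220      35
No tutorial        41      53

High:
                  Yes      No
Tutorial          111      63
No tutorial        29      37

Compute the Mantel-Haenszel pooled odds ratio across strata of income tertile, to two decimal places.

OR_MH = Σ(aᵢdᵢ/nᵢ) / Σ(bᵢcᵢ/nᵢ), where nᵢ is the stratum total.
Stratum 1 (Low): n = 313; a·d/n = 90·88/313 = 25.3035; b·c/n = 89·46/313 = 13.0799
Stratum 2 (Middle): n = 349; a·d/n = 220·53/349 = 33.4097; b·c/n = 35·41/349 = 4.1117
Stratum 3 (High): n = 240; a·d/n = 111·37/240 = 17.1125; b·c/n = 63·29/240 = 7.6125
OR_MH = (25.3035 + 33.4097 + 17.1125) / (13.0799 + 4.1117 + 7.6125) = 75.8258 / 24.8041 = 3.05698

3.06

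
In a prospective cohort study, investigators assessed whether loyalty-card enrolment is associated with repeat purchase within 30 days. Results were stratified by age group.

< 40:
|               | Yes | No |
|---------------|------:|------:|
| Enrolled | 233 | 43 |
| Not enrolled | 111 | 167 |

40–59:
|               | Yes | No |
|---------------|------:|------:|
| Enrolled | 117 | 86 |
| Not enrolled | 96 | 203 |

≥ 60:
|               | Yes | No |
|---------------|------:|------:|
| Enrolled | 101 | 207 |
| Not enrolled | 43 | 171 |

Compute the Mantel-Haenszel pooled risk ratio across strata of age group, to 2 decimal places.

RR_MH = Σ(aᵢ·n₀ᵢ/nᵢ) / Σ(cᵢ·n₁ᵢ/nᵢ), with n₁ᵢ = aᵢ+bᵢ (exposed), n₀ᵢ = cᵢ+dᵢ (unexposed), nᵢ = n₁ᵢ+n₀ᵢ.
Stratum 1 (< 40): n₁ = 276, n₀ = 278, n = 554; a·n₀/n = 233·278/554 = 116.9206; c·n₁/n = 111·276/554 = 55.2996
Stratum 2 (40–59): n₁ = 203, n₀ = 299, n = 502; a·n₀/n = 117·299/502 = 69.6873; c·n₁/n = 96·203/502 = 38.8207
Stratum 3 (≥ 60): n₁ = 308, n₀ = 214, n = 522; a·n₀/n = 101·214/522 = 41.4061; c·n₁/n = 43·308/522 = 25.3716
RR_MH = (116.9206 + 69.6873 + 41.4061) / (55.2996 + 38.8207 + 25.3716) = 228.0140 / 119.4920 = 1.90819

1.91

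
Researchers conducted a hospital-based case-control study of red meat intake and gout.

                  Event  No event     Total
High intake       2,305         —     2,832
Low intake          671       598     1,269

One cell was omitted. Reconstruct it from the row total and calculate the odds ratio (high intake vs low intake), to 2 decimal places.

3.90

The missing cell is in the exposed row: 2832 − 2305 = 527.
So a = 2305, b = 527, c = 671, d = 598.
OR = (a·d)/(b·c) = (2305 × 598) / (527 × 671) = 1378390 / 353617 = 3.89797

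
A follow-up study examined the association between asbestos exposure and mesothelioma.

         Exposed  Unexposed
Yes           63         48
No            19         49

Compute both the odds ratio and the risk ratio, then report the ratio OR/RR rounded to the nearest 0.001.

Reading the table with exposure as columns: a = 63 (Exposed, case), b = 19 (Exposed, non-case), c = 48 (Unexposed, case), d = 49.
OR = (63·49)/(19·48) = 3087/912 = 3.38487
Risk in exposed = 63/82 = 0.76829; risk in unexposed = 48/97 = 0.49485; RR = 1.55259
OR/RR = 3.38487 / 1.55259 = 2.18014
The outcome is not rare, so the OR lies further from 1 than the RR.

2.180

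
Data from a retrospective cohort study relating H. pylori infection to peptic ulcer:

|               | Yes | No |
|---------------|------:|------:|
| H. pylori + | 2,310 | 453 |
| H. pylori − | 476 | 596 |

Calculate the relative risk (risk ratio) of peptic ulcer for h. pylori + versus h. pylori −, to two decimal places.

1.88

Cells: a = 2310, b = 453, c = 476, d = 596.
Risk in exposed = 2310/2763 = 0.83605; risk in unexposed = 476/1072 = 0.44403.
RR = 0.83605 / 0.44403 = 1.88286
The risk among the exposed is 1.88 times that among the unexposed.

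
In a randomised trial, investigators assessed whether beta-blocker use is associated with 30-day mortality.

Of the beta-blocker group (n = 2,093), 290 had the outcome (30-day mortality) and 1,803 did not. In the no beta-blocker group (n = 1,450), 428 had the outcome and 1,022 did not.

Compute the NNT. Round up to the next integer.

7

Risk in treated group = 290/2093 = 0.13856; risk in control = 428/1450 = 0.29517.
Absolute risk reduction = 0.29517 − 0.13856 = 0.15662
NNT = 1 / ARR = 1 / 0.15662 = 6.385 → round up → 7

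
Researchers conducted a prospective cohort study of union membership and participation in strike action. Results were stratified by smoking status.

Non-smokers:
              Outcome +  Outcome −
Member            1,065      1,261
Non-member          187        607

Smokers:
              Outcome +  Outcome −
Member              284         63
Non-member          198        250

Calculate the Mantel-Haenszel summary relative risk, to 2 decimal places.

RR_MH = Σ(aᵢ·n₀ᵢ/nᵢ) / Σ(cᵢ·n₁ᵢ/nᵢ), with n₁ᵢ = aᵢ+bᵢ (exposed), n₀ᵢ = cᵢ+dᵢ (unexposed), nᵢ = n₁ᵢ+n₀ᵢ.
Stratum 1 (Non-smokers): n₁ = 2326, n₀ = 794, n = 3120; a·n₀/n = 1065·794/3120 = 271.0288; c·n₁/n = 187·2326/3120 = 139.4109
Stratum 2 (Smokers): n₁ = 347, n₀ = 448, n = 795; a·n₀/n = 284·448/795 = 160.0403; c·n₁/n = 198·347/795 = 86.4226
RR_MH = (271.0288 + 160.0403) / (139.4109 + 86.4226) = 431.0691 / 225.8335 = 1.90879

1.91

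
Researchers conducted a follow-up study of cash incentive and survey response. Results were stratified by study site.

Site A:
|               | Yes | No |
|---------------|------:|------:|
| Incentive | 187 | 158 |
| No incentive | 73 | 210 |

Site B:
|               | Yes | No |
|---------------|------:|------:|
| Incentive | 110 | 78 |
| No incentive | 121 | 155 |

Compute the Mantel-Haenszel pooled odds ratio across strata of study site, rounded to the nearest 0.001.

2.565

OR_MH = Σ(aᵢdᵢ/nᵢ) / Σ(bᵢcᵢ/nᵢ), where nᵢ is the stratum total.
Stratum 1 (Site A): n = 628; a·d/n = 187·210/628 = 62.5318; b·c/n = 158·73/628 = 18.3662
Stratum 2 (Site B): n = 464; a·d/n = 110·155/464 = 36.7457; b·c/n = 78·121/464 = 20.3405
OR_MH = (62.5318 + 36.7457) / (18.3662 + 20.3405) = 99.2775 / 38.7068 = 2.56486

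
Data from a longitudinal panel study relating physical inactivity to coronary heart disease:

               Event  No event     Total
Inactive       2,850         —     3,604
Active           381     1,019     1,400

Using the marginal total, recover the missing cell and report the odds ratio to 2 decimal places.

10.11

The missing cell is in the exposed row: 3604 − 2850 = 754.
So a = 2850, b = 754, c = 381, d = 1019.
OR = (a·d)/(b·c) = (2850 × 1019) / (754 × 381) = 2904150 / 287274 = 10.10934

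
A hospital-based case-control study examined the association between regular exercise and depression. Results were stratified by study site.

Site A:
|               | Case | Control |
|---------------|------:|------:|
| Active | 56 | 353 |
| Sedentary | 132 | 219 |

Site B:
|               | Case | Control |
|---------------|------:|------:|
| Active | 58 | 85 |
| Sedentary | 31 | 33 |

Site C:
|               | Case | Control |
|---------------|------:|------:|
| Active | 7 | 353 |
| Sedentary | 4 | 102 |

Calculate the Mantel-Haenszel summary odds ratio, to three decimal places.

OR_MH = Σ(aᵢdᵢ/nᵢ) / Σ(bᵢcᵢ/nᵢ), where nᵢ is the stratum total.
Stratum 1 (Site A): n = 760; a·d/n = 56·219/760 = 16.1368; b·c/n = 353·132/760 = 61.3105
Stratum 2 (Site B): n = 207; a·d/n = 58·33/207 = 9.2464; b·c/n = 85·31/207 = 12.7295
Stratum 3 (Site C): n = 466; a·d/n = 7·102/466 = 1.5322; b·c/n = 353·4/466 = 3.0300
OR_MH = (16.1368 + 9.2464 + 1.5322) / (61.3105 + 12.7295 + 3.0300) = 26.9154 / 77.0700 = 0.34923

0.349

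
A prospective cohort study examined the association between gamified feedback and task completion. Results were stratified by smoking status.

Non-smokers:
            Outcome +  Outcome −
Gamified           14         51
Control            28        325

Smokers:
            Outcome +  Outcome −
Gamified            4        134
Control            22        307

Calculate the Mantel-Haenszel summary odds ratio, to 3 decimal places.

1.389

OR_MH = Σ(aᵢdᵢ/nᵢ) / Σ(bᵢcᵢ/nᵢ), where nᵢ is the stratum total.
Stratum 1 (Non-smokers): n = 418; a·d/n = 14·325/418 = 10.8852; b·c/n = 51·28/418 = 3.4163
Stratum 2 (Smokers): n = 467; a·d/n = 4·307/467 = 2.6296; b·c/n = 134·22/467 = 6.3126
OR_MH = (10.8852 + 2.6296) / (3.4163 + 6.3126) = 13.5147 / 9.7289 = 1.38913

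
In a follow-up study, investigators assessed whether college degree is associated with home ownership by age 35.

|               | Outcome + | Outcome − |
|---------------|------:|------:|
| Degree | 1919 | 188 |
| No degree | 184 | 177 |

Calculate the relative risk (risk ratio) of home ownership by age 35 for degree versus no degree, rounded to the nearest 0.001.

1.787

Cells: a = 1919, b = 188, c = 184, d = 177.
Risk in exposed = 1919/2107 = 0.91077; risk in unexposed = 184/361 = 0.50970.
RR = 0.91077 / 0.50970 = 1.78690
The risk among the exposed is 1.79 times that among the unexposed.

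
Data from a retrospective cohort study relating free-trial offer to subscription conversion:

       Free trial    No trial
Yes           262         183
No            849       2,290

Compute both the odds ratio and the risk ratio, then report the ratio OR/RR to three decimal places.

1.212

Reading the table with exposure as columns: a = 262 (Free trial, case), b = 849 (Free trial, non-case), c = 183 (No trial, case), d = 2290.
OR = (262·2290)/(849·183) = 599980/155367 = 3.86170
Risk in exposed = 262/1111 = 0.23582; risk in unexposed = 183/2473 = 0.07400; RR = 3.18684
OR/RR = 3.86170 / 3.18684 = 1.21176
The outcome is not rare, so the OR lies further from 1 than the RR.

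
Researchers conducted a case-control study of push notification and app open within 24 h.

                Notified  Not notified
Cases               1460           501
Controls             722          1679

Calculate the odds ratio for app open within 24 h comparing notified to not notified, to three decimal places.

Reading the table with exposure as columns: a = 1460 (Notified, case), b = 722 (Notified, non-case), c = 501 (Not notified, case), d = 1679.
OR = (a·d)/(b·c) = (1460 × 1679) / (722 × 501) = 2451340 / 361722 = 6.77686
The odds of app open within 24 h are about 6.78 times as high in the notified group.

6.777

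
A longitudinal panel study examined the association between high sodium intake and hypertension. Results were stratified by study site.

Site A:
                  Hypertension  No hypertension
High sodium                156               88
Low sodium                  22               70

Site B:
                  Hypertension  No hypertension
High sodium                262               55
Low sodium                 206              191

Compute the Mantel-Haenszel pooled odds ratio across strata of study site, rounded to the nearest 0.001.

OR_MH = Σ(aᵢdᵢ/nᵢ) / Σ(bᵢcᵢ/nᵢ), where nᵢ is the stratum total.
Stratum 1 (Site A): n = 336; a·d/n = 156·70/336 = 32.5000; b·c/n = 88·22/336 = 5.7619
Stratum 2 (Site B): n = 714; a·d/n = 262·191/714 = 70.0868; b·c/n = 55·206/714 = 15.8683
OR_MH = (32.5000 + 70.0868) / (5.7619 + 15.8683) = 102.5868 / 21.6303 = 4.74275

4.743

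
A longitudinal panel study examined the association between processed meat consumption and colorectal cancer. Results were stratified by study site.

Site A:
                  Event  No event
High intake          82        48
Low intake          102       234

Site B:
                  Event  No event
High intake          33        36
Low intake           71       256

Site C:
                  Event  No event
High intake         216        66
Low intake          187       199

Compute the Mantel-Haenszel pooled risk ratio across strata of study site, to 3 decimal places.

1.763

RR_MH = Σ(aᵢ·n₀ᵢ/nᵢ) / Σ(cᵢ·n₁ᵢ/nᵢ), with n₁ᵢ = aᵢ+bᵢ (exposed), n₀ᵢ = cᵢ+dᵢ (unexposed), nᵢ = n₁ᵢ+n₀ᵢ.
Stratum 1 (Site A): n₁ = 130, n₀ = 336, n = 466; a·n₀/n = 82·336/466 = 59.1245; c·n₁/n = 102·130/466 = 28.4549
Stratum 2 (Site B): n₁ = 69, n₀ = 327, n = 396; a·n₀/n = 33·327/396 = 27.2500; c·n₁/n = 71·69/396 = 12.3712
Stratum 3 (Site C): n₁ = 282, n₀ = 386, n = 668; a·n₀/n = 216·386/668 = 124.8144; c·n₁/n = 187·282/668 = 78.9431
RR_MH = (59.1245 + 27.2500 + 124.8144) / (28.4549 + 12.3712 + 78.9431) = 211.1888 / 119.7693 = 1.76330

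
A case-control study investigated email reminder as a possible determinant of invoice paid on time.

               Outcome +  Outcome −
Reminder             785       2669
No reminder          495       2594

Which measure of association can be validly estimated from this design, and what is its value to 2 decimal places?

Cells: a = 785, b = 2669, c = 495, d = 2594.
This is a case-control study: participants were sampled on outcome status, so risks in the source population cannot be estimated directly — relative risk is not valid here. The odds ratio is the appropriate measure.
OR = (a·d)/(b·c) = (785 × 2594) / (2669 × 495) = 2036290 / 1321155 = 1.54130

1.54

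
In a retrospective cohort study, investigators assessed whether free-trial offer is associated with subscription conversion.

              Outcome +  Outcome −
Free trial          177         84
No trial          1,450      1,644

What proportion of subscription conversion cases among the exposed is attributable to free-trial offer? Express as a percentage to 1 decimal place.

30.9

Cells: a = 177, b = 84, c = 1450, d = 1644.
Risk in exposed = 177/261 = 0.67816; risk in unexposed = 1450/3094 = 0.46865.
RR = 0.67816/0.46865 = 1.44706
AR% = (RR − 1)/RR × 100 = (1.44706 − 1)/1.44706 × 100 = 30.8941%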